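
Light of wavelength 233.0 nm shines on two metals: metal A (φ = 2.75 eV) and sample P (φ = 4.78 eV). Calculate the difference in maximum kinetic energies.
2.0300 eV

Using KE_max = hc/λ - φ for each metal:

Photon energy: E = hc/λ = 5.3212 eV

For metal A (φ₁ = 2.75 eV):
KE₁ = E - φ₁ = 5.3212 - 2.75 = 2.5712 eV

For sample P (φ₂ = 4.78 eV):
KE₂ = E - φ₂ = 5.3212 - 4.78 = 0.5412 eV

Difference:
ΔKE = KE₁ - KE₂ = 2.5712 - 0.5412 = 2.0300 eV

Note: The difference equals the difference in work functions: 4.78 - 2.75 = 2.03 eV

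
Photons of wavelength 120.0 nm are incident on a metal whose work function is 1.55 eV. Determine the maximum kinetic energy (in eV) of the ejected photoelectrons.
8.7820 eV

Using Einstein's photoelectric equation: KE_max = hf - φ = hc/λ - φ

First, calculate the photon energy:
E_photon = hc/λ = (6.626×10⁻³⁴ J·s)(3×10⁸ m/s) / (120.0×10⁻⁹ m)
E_photon = 10.3320 eV

Then, the maximum kinetic energy:
KE_max = E_photon - φ = 10.3320 eV - 1.55 eV = 8.7820 eV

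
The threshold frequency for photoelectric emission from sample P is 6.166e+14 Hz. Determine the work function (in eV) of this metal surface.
2.55 eV

At the threshold frequency, photon energy equals work function:
φ = hf₀

Calculating:
φ = (6.626×10⁻³⁴ J·s)(6.166e+14 Hz)
φ = 2.55 eV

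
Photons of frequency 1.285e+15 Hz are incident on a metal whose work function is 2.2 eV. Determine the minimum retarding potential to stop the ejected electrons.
3.1143 V

The stopping potential V_s satisfies: eV_s = KE_max

First, find KE_max using Einstein's equation:
E_photon = hf = (6.626×10⁻³⁴ J·s)(1.285e+15 Hz) = 5.3143 eV
KE_max = E_photon - φ = 5.3143 - 2.2 = 3.1143 eV

Since eV_s = KE_max:
V_s = KE_max/e = 3.1143 V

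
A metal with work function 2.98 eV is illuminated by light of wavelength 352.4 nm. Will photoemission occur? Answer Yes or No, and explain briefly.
Yes

For photoemission, the photon energy must exceed the work function.

Photon energy: E = hc/λ = 3.5183 eV
Work function: φ = 2.98 eV

Since E_photon (3.5183 eV) > φ (2.98 eV), photoemission WILL occur.
The threshold wavelength is λ₀ = hc/φ = 416.1 nm.
Since 352.4 nm < 416.1 nm, the light has sufficient energy.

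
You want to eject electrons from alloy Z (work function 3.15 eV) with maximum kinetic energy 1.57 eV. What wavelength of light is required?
262.68 nm

From Einstein's equation: KE_max = hc/λ - φ

Rearranging for λ:
hc/λ = KE_max + φ
λ = hc/(KE_max + φ)

Required photon energy:
E_photon = KE_max + φ = 1.57 + 3.15 = 4.72 eV

Required wavelength:
λ = hc/E_photon = (6.626×10⁻³⁴)(3×10⁸) / (4.72 × 1.602×10⁻¹⁹)
λ = 262.68 nm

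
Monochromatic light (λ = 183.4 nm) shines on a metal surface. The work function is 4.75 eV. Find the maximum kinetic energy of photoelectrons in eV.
2.0103 eV

Using Einstein's photoelectric equation: KE_max = hf - φ = hc/λ - φ

First, calculate the photon energy:
E_photon = hc/λ = (6.626×10⁻³⁴ J·s)(3×10⁸ m/s) / (183.4×10⁻⁹ m)
E_photon = 6.7603 eV

Then, the maximum kinetic energy:
KE_max = E_photon - φ = 6.7603 eV - 4.75 eV = 2.0103 eV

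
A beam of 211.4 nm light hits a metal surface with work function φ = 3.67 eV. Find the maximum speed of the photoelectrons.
8.7869e+05 m/s

First, find the maximum kinetic energy:
E_photon = hc/λ = 5.8649 eV
KE_max = E_photon - φ = 5.8649 - 3.67 = 2.1949 eV

Convert to Joules: KE_max = 2.1949 × 1.602×10⁻¹⁹ J = 3.5166e-19 J

Then use KE = ½mv² to find velocity:
v = √(2·KE/m) = √(2 × 3.5166e-19 J / 9.109e-31 kg)
v = 8.7869e+05 m/s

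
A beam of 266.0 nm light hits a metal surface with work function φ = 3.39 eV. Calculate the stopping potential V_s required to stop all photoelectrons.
1.2711 V

The stopping potential V_s satisfies: eV_s = KE_max

First, find KE_max using Einstein's equation:
E_photon = hc/λ = 4.6611 eV
KE_max = E_photon - φ = 4.6611 - 3.39 = 1.2711 eV

Since eV_s = KE_max:
V_s = KE_max/e = 1.2711 V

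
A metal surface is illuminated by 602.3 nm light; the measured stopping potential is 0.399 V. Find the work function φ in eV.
1.66 eV

The stopping potential gives the maximum kinetic energy: KE_max = eV_s = 0.399 eV

From Einstein's photoelectric equation: KE_max = hc/λ - φ
Rearranging: φ = hc/λ - KE_max

Calculate photon energy:
E_photon = hc/λ = (6.626×10⁻³⁴ J·s)(3×10⁸ m/s) / (602.3×10⁻⁹ m) = 2.0585 eV

Therefore:
φ = 2.0585 - 0.399 = 1.66 eV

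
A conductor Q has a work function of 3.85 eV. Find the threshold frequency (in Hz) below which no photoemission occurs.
9.3093e+14 Hz

The threshold frequency is when the photon energy equals the work function:
hf₀ = φ

Solving for f₀:
f₀ = φ/h = (3.85 eV × 1.602×10⁻¹⁹ J/eV) / (6.626×10⁻³⁴ J·s)
f₀ = 9.3093e+14 Hz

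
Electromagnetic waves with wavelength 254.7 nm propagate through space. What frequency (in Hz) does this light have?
1.1770e+15 Hz

Using the wave equation: c = fλ

Solving for frequency:
f = c/λ = (3×10⁸ m/s) / (254.7×10⁻⁹ m)
f = 1.1770e+15 Hz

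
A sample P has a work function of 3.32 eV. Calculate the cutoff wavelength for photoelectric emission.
373.45 nm

The threshold wavelength is when the photon energy equals the work function:
hc/λ₀ = φ

Solving for λ₀:
λ₀ = hc/φ = (6.626×10⁻³⁴ J·s)(3×10⁸ m/s) / (3.32 eV × 1.602×10⁻¹⁹ J/eV)
λ₀ = 373.45 nm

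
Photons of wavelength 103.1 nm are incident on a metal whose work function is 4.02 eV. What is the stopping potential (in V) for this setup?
8.0056 V

The stopping potential V_s satisfies: eV_s = KE_max

First, find KE_max using Einstein's equation:
E_photon = hc/λ = 12.0256 eV
KE_max = E_photon - φ = 12.0256 - 4.02 = 8.0056 eV

Since eV_s = KE_max:
V_s = KE_max/e = 8.0056 V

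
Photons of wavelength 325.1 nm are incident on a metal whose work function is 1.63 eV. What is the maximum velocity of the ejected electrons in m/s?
8.7644e+05 m/s

First, find the maximum kinetic energy:
E_photon = hc/λ = 3.8137 eV
KE_max = E_photon - φ = 3.8137 - 1.63 = 2.1837 eV

Convert to Joules: KE_max = 2.1837 × 1.602×10⁻¹⁹ J = 3.4987e-19 J

Then use KE = ½mv² to find velocity:
v = √(2·KE/m) = √(2 × 3.4987e-19 J / 9.109e-31 kg)
v = 8.7644e+05 m/s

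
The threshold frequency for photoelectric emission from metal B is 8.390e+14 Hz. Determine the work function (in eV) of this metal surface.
3.47 eV

At the threshold frequency, photon energy equals work function:
φ = hf₀

Calculating:
φ = (6.626×10⁻³⁴ J·s)(8.390e+14 Hz)
φ = 3.47 eV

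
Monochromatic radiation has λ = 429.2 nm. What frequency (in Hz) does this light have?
6.9849e+14 Hz

Using the wave equation: c = fλ

Solving for frequency:
f = c/λ = (3×10⁸ m/s) / (429.2×10⁻⁹ m)
f = 6.9849e+14 Hz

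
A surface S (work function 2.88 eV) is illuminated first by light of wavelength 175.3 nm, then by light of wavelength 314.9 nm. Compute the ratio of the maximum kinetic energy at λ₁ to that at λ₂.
3.9656

Using Einstein's equation: KE_max = hc/λ - φ

For λ₁ = 175.3 nm:
E₁ = hc/λ₁ = 7.0727 eV
KE₁ = E₁ - φ = 7.0727 - 2.88 = 4.1927 eV

For λ₂ = 314.9 nm:
E₂ = hc/λ₂ = 3.9373 eV
KE₂ = E₂ - φ = 3.9373 - 2.88 = 1.0573 eV

Ratio: KE₁/KE₂ = 4.1927/1.0573 = 3.9656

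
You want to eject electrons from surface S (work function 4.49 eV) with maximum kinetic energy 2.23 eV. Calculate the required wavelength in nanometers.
184.50 nm

From Einstein's equation: KE_max = hc/λ - φ

Rearranging for λ:
hc/λ = KE_max + φ
λ = hc/(KE_max + φ)

Required photon energy:
E_photon = KE_max + φ = 2.23 + 4.49 = 6.72 eV

Required wavelength:
λ = hc/E_photon = (6.626×10⁻³⁴)(3×10⁸) / (6.72 × 1.602×10⁻¹⁹)
λ = 184.50 nm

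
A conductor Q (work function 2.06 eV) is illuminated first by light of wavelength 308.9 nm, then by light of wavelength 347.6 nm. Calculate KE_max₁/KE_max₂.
1.2966

Using Einstein's equation: KE_max = hc/λ - φ

For λ₁ = 308.9 nm:
E₁ = hc/λ₁ = 4.0137 eV
KE₁ = E₁ - φ = 4.0137 - 2.06 = 1.9537 eV

For λ₂ = 347.6 nm:
E₂ = hc/λ₂ = 3.5669 eV
KE₂ = E₂ - φ = 3.5669 - 2.06 = 1.5069 eV

Ratio: KE₁/KE₂ = 1.9537/1.5069 = 1.2966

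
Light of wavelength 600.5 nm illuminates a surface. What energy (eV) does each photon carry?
2.0647 eV

Using E = hf = hc/λ:

E = hc/λ = (6.626×10⁻³⁴ J·s)(3×10⁸ m/s) / (600.5×10⁻⁹ m)
E = 2.0647 eV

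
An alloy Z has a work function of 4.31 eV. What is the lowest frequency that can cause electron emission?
1.0422e+15 Hz

The threshold frequency is when the photon energy equals the work function:
hf₀ = φ

Solving for f₀:
f₀ = φ/h = (4.31 eV × 1.602×10⁻¹⁹ J/eV) / (6.626×10⁻³⁴ J·s)
f₀ = 1.0422e+15 Hz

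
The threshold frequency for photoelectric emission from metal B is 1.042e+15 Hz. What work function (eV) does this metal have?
4.31 eV

At the threshold frequency, photon energy equals work function:
φ = hf₀

Calculating:
φ = (6.626×10⁻³⁴ J·s)(1.042e+15 Hz)
φ = 4.31 eV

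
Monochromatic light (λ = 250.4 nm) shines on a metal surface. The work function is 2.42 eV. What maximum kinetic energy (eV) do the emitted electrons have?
2.5314 eV

Using Einstein's photoelectric equation: KE_max = hf - φ = hc/λ - φ

First, calculate the photon energy:
E_photon = hc/λ = (6.626×10⁻³⁴ J·s)(3×10⁸ m/s) / (250.4×10⁻⁹ m)
E_photon = 4.9514 eV

Then, the maximum kinetic energy:
KE_max = E_photon - φ = 4.9514 eV - 2.42 eV = 2.5314 eV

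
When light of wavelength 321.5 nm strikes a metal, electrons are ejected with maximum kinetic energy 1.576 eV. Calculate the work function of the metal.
2.28 eV

From Einstein's photoelectric equation: KE_max = hf - φ = hc/λ - φ

Rearranging for φ:
φ = hc/λ - KE_max

Calculate photon energy:
E_photon = hc/λ = 3.8564 eV

Therefore:
φ = 3.8564 - 1.576 = 2.28 eV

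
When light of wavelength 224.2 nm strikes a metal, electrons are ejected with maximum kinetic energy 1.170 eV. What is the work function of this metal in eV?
4.36 eV

From Einstein's photoelectric equation: KE_max = hf - φ = hc/λ - φ

Rearranging for φ:
φ = hc/λ - KE_max

Calculate photon energy:
E_photon = hc/λ = 5.5301 eV

Therefore:
φ = 5.5301 - 1.170 = 4.36 eV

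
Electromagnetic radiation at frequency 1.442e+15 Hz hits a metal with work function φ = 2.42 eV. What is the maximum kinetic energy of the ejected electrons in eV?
3.5436 eV

Using Einstein's photoelectric equation: KE_max = hf - φ

First, calculate the photon energy:
E_photon = hf = (6.626×10⁻³⁴ J·s)(1.442e+15 Hz)
E_photon = 5.9636 eV

Then, the maximum kinetic energy:
KE_max = E_photon - φ = 5.9636 eV - 2.42 eV = 3.5436 eV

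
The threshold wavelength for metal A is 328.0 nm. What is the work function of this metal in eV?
3.78 eV

At the threshold wavelength, photon energy equals work function:
φ = hc/λ₀

Calculating:
φ = (6.626×10⁻³⁴ J·s)(3×10⁸ m/s) / (328.0×10⁻⁹ m)
φ = 3.78 eV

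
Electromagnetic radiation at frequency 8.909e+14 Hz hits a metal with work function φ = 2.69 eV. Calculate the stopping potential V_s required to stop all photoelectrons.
0.9945 V

The stopping potential V_s satisfies: eV_s = KE_max

First, find KE_max using Einstein's equation:
E_photon = hf = (6.626×10⁻³⁴ J·s)(8.909e+14 Hz) = 3.6845 eV
KE_max = E_photon - φ = 3.6845 - 2.69 = 0.9945 eV

Since eV_s = KE_max:
V_s = KE_max/e = 0.9945 V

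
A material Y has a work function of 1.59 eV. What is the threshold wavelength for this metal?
779.77 nm

The threshold wavelength is when the photon energy equals the work function:
hc/λ₀ = φ

Solving for λ₀:
λ₀ = hc/φ = (6.626×10⁻³⁴ J·s)(3×10⁸ m/s) / (1.59 eV × 1.602×10⁻¹⁹ J/eV)
λ₀ = 779.77 nm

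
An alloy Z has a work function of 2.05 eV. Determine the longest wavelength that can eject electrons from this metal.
604.80 nm

The threshold wavelength is when the photon energy equals the work function:
hc/λ₀ = φ

Solving for λ₀:
λ₀ = hc/φ = (6.626×10⁻³⁴ J·s)(3×10⁸ m/s) / (2.05 eV × 1.602×10⁻¹⁹ J/eV)
λ₀ = 604.80 nm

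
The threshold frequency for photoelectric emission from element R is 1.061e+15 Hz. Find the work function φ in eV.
4.39 eV

At the threshold frequency, photon energy equals work function:
φ = hf₀

Calculating:
φ = (6.626×10⁻³⁴ J·s)(1.061e+15 Hz)
φ = 4.39 eV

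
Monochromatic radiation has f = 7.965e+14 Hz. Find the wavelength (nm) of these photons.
376.39 nm

Using the wave equation: c = fλ

Solving for wavelength:
λ = c/f = (3×10⁸ m/s) / (7.965e+14 Hz)
λ = 376.39 nm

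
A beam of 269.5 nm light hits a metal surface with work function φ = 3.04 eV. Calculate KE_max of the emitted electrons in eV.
1.5605 eV

Using Einstein's photoelectric equation: KE_max = hf - φ = hc/λ - φ

First, calculate the photon energy:
E_photon = hc/λ = (6.626×10⁻³⁴ J·s)(3×10⁸ m/s) / (269.5×10⁻⁹ m)
E_photon = 4.6005 eV

Then, the maximum kinetic energy:
KE_max = E_photon - φ = 4.6005 eV - 3.04 eV = 1.5605 eV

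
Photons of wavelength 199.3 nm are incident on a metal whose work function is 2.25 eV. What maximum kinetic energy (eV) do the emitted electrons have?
3.9710 eV

Using Einstein's photoelectric equation: KE_max = hf - φ = hc/λ - φ

First, calculate the photon energy:
E_photon = hc/λ = (6.626×10⁻³⁴ J·s)(3×10⁸ m/s) / (199.3×10⁻⁹ m)
E_photon = 6.2210 eV

Then, the maximum kinetic energy:
KE_max = E_photon - φ = 6.2210 eV - 2.25 eV = 3.9710 eV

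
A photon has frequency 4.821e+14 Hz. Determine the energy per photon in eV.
1.9938 eV

Using E = hf:

E = hf = (6.626×10⁻³⁴ J·s)(4.821e+14 Hz)
E = 1.9938 eV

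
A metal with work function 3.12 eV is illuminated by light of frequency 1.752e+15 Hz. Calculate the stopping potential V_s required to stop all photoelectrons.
4.1257 V

The stopping potential V_s satisfies: eV_s = KE_max

First, find KE_max using Einstein's equation:
E_photon = hf = (6.626×10⁻³⁴ J·s)(1.752e+15 Hz) = 7.2457 eV
KE_max = E_photon - φ = 7.2457 - 3.12 = 4.1257 eV

Since eV_s = KE_max:
V_s = KE_max/e = 4.1257 V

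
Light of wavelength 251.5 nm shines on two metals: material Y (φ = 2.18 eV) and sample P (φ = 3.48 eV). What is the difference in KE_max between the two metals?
1.3000 eV

Using KE_max = hc/λ - φ for each metal:

Photon energy: E = hc/λ = 4.9298 eV

For material Y (φ₁ = 2.18 eV):
KE₁ = E - φ₁ = 4.9298 - 2.18 = 2.7498 eV

For sample P (φ₂ = 3.48 eV):
KE₂ = E - φ₂ = 4.9298 - 3.48 = 1.4498 eV

Difference:
ΔKE = KE₁ - KE₂ = 2.7498 - 1.4498 = 1.3000 eV

Note: The difference equals the difference in work functions: 3.48 - 2.18 = 1.30 eV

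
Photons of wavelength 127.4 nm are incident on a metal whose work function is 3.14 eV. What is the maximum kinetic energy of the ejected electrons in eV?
6.5919 eV

Using Einstein's photoelectric equation: KE_max = hf - φ = hc/λ - φ

First, calculate the photon energy:
E_photon = hc/λ = (6.626×10⁻³⁴ J·s)(3×10⁸ m/s) / (127.4×10⁻⁹ m)
E_photon = 9.7319 eV

Then, the maximum kinetic energy:
KE_max = E_photon - φ = 9.7319 eV - 3.14 eV = 6.5919 eV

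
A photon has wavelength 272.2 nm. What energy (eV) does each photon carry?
4.5549 eV

Using E = hf = hc/λ:

E = hc/λ = (6.626×10⁻³⁴ J·s)(3×10⁸ m/s) / (272.2×10⁻⁹ m)
E = 4.5549 eV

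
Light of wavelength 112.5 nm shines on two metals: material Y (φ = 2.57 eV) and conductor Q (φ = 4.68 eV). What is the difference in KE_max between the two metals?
2.1100 eV

Using KE_max = hc/λ - φ for each metal:

Photon energy: E = hc/λ = 11.0208 eV

For material Y (φ₁ = 2.57 eV):
KE₁ = E - φ₁ = 11.0208 - 2.57 = 8.4508 eV

For conductor Q (φ₂ = 4.68 eV):
KE₂ = E - φ₂ = 11.0208 - 4.68 = 6.3408 eV

Difference:
ΔKE = KE₁ - KE₂ = 8.4508 - 6.3408 = 2.1100 eV

Note: The difference equals the difference in work functions: 4.68 - 2.57 = 2.11 eV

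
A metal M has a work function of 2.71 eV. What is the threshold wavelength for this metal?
457.51 nm

The threshold wavelength is when the photon energy equals the work function:
hc/λ₀ = φ

Solving for λ₀:
λ₀ = hc/φ = (6.626×10⁻³⁴ J·s)(3×10⁸ m/s) / (2.71 eV × 1.602×10⁻¹⁹ J/eV)
λ₀ = 457.51 nm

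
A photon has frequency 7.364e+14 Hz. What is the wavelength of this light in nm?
407.11 nm

Using the wave equation: c = fλ

Solving for wavelength:
λ = c/f = (3×10⁸ m/s) / (7.364e+14 Hz)
λ = 407.11 nm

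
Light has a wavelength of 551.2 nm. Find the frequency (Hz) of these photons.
5.4389e+14 Hz

Using the wave equation: c = fλ

Solving for frequency:
f = c/λ = (3×10⁸ m/s) / (551.2×10⁻⁹ m)
f = 5.4389e+14 Hz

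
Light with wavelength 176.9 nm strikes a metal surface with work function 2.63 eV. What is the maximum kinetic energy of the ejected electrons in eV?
4.3787 eV

Using Einstein's photoelectric equation: KE_max = hf - φ = hc/λ - φ

First, calculate the photon energy:
E_photon = hc/λ = (6.626×10⁻³⁴ J·s)(3×10⁸ m/s) / (176.9×10⁻⁹ m)
E_photon = 7.0087 eV

Then, the maximum kinetic energy:
KE_max = E_photon - φ = 7.0087 eV - 2.63 eV = 4.3787 eV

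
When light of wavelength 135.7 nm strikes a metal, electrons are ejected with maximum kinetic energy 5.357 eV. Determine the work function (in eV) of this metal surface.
3.78 eV

From Einstein's photoelectric equation: KE_max = hf - φ = hc/λ - φ

Rearranging for φ:
φ = hc/λ - KE_max

Calculate photon energy:
E_photon = hc/λ = 9.1366 eV

Therefore:
φ = 9.1366 - 5.357 = 3.78 eV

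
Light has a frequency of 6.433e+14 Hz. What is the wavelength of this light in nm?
466.02 nm

Using the wave equation: c = fλ

Solving for wavelength:
λ = c/f = (3×10⁸ m/s) / (6.433e+14 Hz)
λ = 466.02 nm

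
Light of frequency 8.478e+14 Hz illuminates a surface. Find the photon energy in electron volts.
3.5062 eV

Using E = hf:

E = hf = (6.626×10⁻³⁴ J·s)(8.478e+14 Hz)
E = 3.5062 eV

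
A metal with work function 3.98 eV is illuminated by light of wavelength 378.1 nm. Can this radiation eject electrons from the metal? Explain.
No

For photoemission, the photon energy must exceed the work function.

Photon energy: E = hc/λ = 3.2791 eV
Work function: φ = 3.98 eV

Since E_photon (3.2791 eV) < φ (3.98 eV), photoemission will NOT occur.
The threshold wavelength is λ₀ = hc/φ = 311.5 nm.
Since 378.1 nm > 311.5 nm, the photons lack sufficient energy.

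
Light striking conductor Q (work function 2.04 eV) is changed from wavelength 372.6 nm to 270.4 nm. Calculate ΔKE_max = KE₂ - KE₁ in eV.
1.2577 eV

Using Einstein's equation: KE_max = hc/λ - φ

For λ₁ = 372.6 nm:
KE₁ = hc/λ₁ - φ = 3.3275 - 2.04 = 1.2875 eV

For λ₂ = 270.4 nm:
KE₂ = hc/λ₂ - φ = 4.5852 - 2.04 = 2.5452 eV

Change in KE:
ΔKE = KE₂ - KE₁ = 2.5452 - 1.2875 = 1.2577 eV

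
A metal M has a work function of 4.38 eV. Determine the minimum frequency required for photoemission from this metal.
1.0591e+15 Hz

The threshold frequency is when the photon energy equals the work function:
hf₀ = φ

Solving for f₀:
f₀ = φ/h = (4.38 eV × 1.602×10⁻¹⁹ J/eV) / (6.626×10⁻³⁴ J·s)
f₀ = 1.0591e+15 Hz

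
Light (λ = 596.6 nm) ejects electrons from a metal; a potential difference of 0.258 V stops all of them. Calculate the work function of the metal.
1.82 eV

The stopping potential gives the maximum kinetic energy: KE_max = eV_s = 0.258 eV

From Einstein's photoelectric equation: KE_max = hc/λ - φ
Rearranging: φ = hc/λ - KE_max

Calculate photon energy:
E_photon = hc/λ = (6.626×10⁻³⁴ J·s)(3×10⁸ m/s) / (596.6×10⁻⁹ m) = 2.0782 eV

Therefore:
φ = 2.0782 - 0.258 = 1.82 eV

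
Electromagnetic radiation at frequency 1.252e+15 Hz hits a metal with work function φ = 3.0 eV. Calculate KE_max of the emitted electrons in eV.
2.1779 eV

Using Einstein's photoelectric equation: KE_max = hf - φ

First, calculate the photon energy:
E_photon = hf = (6.626×10⁻³⁴ J·s)(1.252e+15 Hz)
E_photon = 5.1779 eV

Then, the maximum kinetic energy:
KE_max = E_photon - φ = 5.1779 eV - 3.0 eV = 2.1779 eV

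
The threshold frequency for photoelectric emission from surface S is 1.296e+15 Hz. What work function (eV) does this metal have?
5.36 eV

At the threshold frequency, photon energy equals work function:
φ = hf₀

Calculating:
φ = (6.626×10⁻³⁴ J·s)(1.296e+15 Hz)
φ = 5.36 eV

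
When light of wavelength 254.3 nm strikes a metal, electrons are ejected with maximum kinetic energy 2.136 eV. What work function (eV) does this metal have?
2.74 eV

From Einstein's photoelectric equation: KE_max = hf - φ = hc/λ - φ

Rearranging for φ:
φ = hc/λ - KE_max

Calculate photon energy:
E_photon = hc/λ = 4.8755 eV

Therefore:
φ = 4.8755 - 2.136 = 2.74 eV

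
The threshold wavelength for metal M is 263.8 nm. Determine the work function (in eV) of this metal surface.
4.70 eV

At the threshold wavelength, photon energy equals work function:
φ = hc/λ₀

Calculating:
φ = (6.626×10⁻³⁴ J·s)(3×10⁸ m/s) / (263.8×10⁻⁹ m)
φ = 4.70 eV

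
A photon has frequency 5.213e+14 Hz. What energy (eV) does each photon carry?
2.1559 eV

Using E = hf:

E = hf = (6.626×10⁻³⁴ J·s)(5.213e+14 Hz)
E = 2.1559 eV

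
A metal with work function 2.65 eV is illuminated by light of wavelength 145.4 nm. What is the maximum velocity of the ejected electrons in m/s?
1.4378e+06 m/s

First, find the maximum kinetic energy:
E_photon = hc/λ = 8.5271 eV
KE_max = E_photon - φ = 8.5271 - 2.65 = 5.8771 eV

Convert to Joules: KE_max = 5.8771 × 1.602×10⁻¹⁹ J = 9.4162e-19 J

Then use KE = ½mv² to find velocity:
v = √(2·KE/m) = √(2 × 9.4162e-19 J / 9.109e-31 kg)
v = 1.4378e+06 m/s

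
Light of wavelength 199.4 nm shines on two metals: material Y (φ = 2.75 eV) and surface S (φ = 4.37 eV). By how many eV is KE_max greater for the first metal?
1.6200 eV

Using KE_max = hc/λ - φ for each metal:

Photon energy: E = hc/λ = 6.2179 eV

For material Y (φ₁ = 2.75 eV):
KE₁ = E - φ₁ = 6.2179 - 2.75 = 3.4679 eV

For surface S (φ₂ = 4.37 eV):
KE₂ = E - φ₂ = 6.2179 - 4.37 = 1.8479 eV

Difference:
ΔKE = KE₁ - KE₂ = 3.4679 - 1.8479 = 1.6200 eV

Note: The difference equals the difference in work functions: 4.37 - 2.75 = 1.62 eV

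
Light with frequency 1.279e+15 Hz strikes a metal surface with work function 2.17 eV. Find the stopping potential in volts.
3.1195 V

The stopping potential V_s satisfies: eV_s = KE_max

First, find KE_max using Einstein's equation:
E_photon = hf = (6.626×10⁻³⁴ J·s)(1.279e+15 Hz) = 5.2895 eV
KE_max = E_photon - φ = 5.2895 - 2.17 = 3.1195 eV

Since eV_s = KE_max:
V_s = KE_max/e = 3.1195 V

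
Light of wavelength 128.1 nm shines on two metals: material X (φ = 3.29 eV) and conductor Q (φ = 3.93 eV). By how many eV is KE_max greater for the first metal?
0.6400 eV

Using KE_max = hc/λ - φ for each metal:

Photon energy: E = hc/λ = 9.6787 eV

For material X (φ₁ = 3.29 eV):
KE₁ = E - φ₁ = 9.6787 - 3.29 = 6.3887 eV

For conductor Q (φ₂ = 3.93 eV):
KE₂ = E - φ₂ = 9.6787 - 3.93 = 5.7487 eV

Difference:
ΔKE = KE₁ - KE₂ = 6.3887 - 5.7487 = 0.6400 eV

Note: The difference equals the difference in work functions: 3.93 - 3.29 = 0.64 eV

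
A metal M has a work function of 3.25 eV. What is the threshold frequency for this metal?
7.8585e+14 Hz

The threshold frequency is when the photon energy equals the work function:
hf₀ = φ

Solving for f₀:
f₀ = φ/h = (3.25 eV × 1.602×10⁻¹⁹ J/eV) / (6.626×10⁻³⁴ J·s)
f₀ = 7.8585e+14 Hz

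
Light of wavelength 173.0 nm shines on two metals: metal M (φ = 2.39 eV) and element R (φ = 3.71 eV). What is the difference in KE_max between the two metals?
1.3200 eV

Using KE_max = hc/λ - φ for each metal:

Photon energy: E = hc/λ = 7.1667 eV

For metal M (φ₁ = 2.39 eV):
KE₁ = E - φ₁ = 7.1667 - 2.39 = 4.7767 eV

For element R (φ₂ = 3.71 eV):
KE₂ = E - φ₂ = 7.1667 - 3.71 = 3.4567 eV

Difference:
ΔKE = KE₁ - KE₂ = 4.7767 - 3.4567 = 1.3200 eV

Note: The difference equals the difference in work functions: 3.71 - 2.39 = 1.32 eV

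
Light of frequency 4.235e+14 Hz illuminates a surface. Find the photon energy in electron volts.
1.7515 eV

Using E = hf:

E = hf = (6.626×10⁻³⁴ J·s)(4.235e+14 Hz)
E = 1.7515 eV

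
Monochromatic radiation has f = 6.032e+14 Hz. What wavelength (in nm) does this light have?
497.00 nm

Using the wave equation: c = fλ

Solving for wavelength:
λ = c/f = (3×10⁸ m/s) / (6.032e+14 Hz)
λ = 497.00 nm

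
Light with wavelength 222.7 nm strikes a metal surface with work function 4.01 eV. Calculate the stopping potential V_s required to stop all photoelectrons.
1.5573 V

The stopping potential V_s satisfies: eV_s = KE_max

First, find KE_max using Einstein's equation:
E_photon = hc/λ = 5.5673 eV
KE_max = E_photon - φ = 5.5673 - 4.01 = 1.5573 eV

Since eV_s = KE_max:
V_s = KE_max/e = 1.5573 V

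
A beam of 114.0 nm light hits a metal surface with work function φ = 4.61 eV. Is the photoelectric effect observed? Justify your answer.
Yes

For photoemission, the photon energy must exceed the work function.

Photon energy: E = hc/λ = 10.8758 eV
Work function: φ = 4.61 eV

Since E_photon (10.8758 eV) > φ (4.61 eV), photoemission WILL occur.
The threshold wavelength is λ₀ = hc/φ = 268.9 nm.
Since 114.0 nm < 268.9 nm, the light has sufficient energy.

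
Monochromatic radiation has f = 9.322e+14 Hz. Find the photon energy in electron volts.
3.8553 eV

Using E = hf:

E = hf = (6.626×10⁻³⁴ J·s)(9.322e+14 Hz)
E = 3.8553 eV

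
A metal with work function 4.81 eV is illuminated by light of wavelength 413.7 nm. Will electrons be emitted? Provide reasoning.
No

For photoemission, the photon energy must exceed the work function.

Photon energy: E = hc/λ = 2.9970 eV
Work function: φ = 4.81 eV

Since E_photon (2.9970 eV) < φ (4.81 eV), photoemission will NOT occur.
The threshold wavelength is λ₀ = hc/φ = 257.8 nm.
Since 413.7 nm > 257.8 nm, the photons lack sufficient energy.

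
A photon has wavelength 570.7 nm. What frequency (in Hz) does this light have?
5.2531e+14 Hz

Using the wave equation: c = fλ

Solving for frequency:
f = c/λ = (3×10⁸ m/s) / (570.7×10⁻⁹ m)
f = 5.2531e+14 Hz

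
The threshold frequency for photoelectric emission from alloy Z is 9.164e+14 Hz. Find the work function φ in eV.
3.79 eV

At the threshold frequency, photon energy equals work function:
φ = hf₀

Calculating:
φ = (6.626×10⁻³⁴ J·s)(9.164e+14 Hz)
φ = 3.79 eV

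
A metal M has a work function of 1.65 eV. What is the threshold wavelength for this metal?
751.42 nm

The threshold wavelength is when the photon energy equals the work function:
hc/λ₀ = φ

Solving for λ₀:
λ₀ = hc/φ = (6.626×10⁻³⁴ J·s)(3×10⁸ m/s) / (1.65 eV × 1.602×10⁻¹⁹ J/eV)
λ₀ = 751.42 nm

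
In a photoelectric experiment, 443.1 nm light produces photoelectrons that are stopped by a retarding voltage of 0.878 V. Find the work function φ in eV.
1.92 eV

The stopping potential gives the maximum kinetic energy: KE_max = eV_s = 0.878 eV

From Einstein's photoelectric equation: KE_max = hc/λ - φ
Rearranging: φ = hc/λ - KE_max

Calculate photon energy:
E_photon = hc/λ = (6.626×10⁻³⁴ J·s)(3×10⁸ m/s) / (443.1×10⁻⁹ m) = 2.7981 eV

Therefore:
φ = 2.7981 - 0.878 = 1.92 eV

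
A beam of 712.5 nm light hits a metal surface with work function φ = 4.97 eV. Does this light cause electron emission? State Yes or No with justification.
No

For photoemission, the photon energy must exceed the work function.

Photon energy: E = hc/λ = 1.7401 eV
Work function: φ = 4.97 eV

Since E_photon (1.7401 eV) < φ (4.97 eV), photoemission will NOT occur.
The threshold wavelength is λ₀ = hc/φ = 249.5 nm.
Since 712.5 nm > 249.5 nm, the photons lack sufficient energy.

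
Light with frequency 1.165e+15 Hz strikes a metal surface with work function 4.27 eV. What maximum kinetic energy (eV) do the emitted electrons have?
0.5481 eV

Using Einstein's photoelectric equation: KE_max = hf - φ

First, calculate the photon energy:
E_photon = hf = (6.626×10⁻³⁴ J·s)(1.165e+15 Hz)
E_photon = 4.8181 eV

Then, the maximum kinetic energy:
KE_max = E_photon - φ = 4.8181 eV - 4.27 eV = 0.5481 eV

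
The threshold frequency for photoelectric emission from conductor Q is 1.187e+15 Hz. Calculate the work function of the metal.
4.91 eV

At the threshold frequency, photon energy equals work function:
φ = hf₀

Calculating:
φ = (6.626×10⁻³⁴ J·s)(1.187e+15 Hz)
φ = 4.91 eV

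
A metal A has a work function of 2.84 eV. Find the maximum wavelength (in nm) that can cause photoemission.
436.56 nm

The threshold wavelength is when the photon energy equals the work function:
hc/λ₀ = φ

Solving for λ₀:
λ₀ = hc/φ = (6.626×10⁻³⁴ J·s)(3×10⁸ m/s) / (2.84 eV × 1.602×10⁻¹⁹ J/eV)
λ₀ = 436.56 nm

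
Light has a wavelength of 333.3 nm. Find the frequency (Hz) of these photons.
8.9947e+14 Hz

Using the wave equation: c = fλ

Solving for frequency:
f = c/λ = (3×10⁸ m/s) / (333.3×10⁻⁹ m)
f = 8.9947e+14 Hz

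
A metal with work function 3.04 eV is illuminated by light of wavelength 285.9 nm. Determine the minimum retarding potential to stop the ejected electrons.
1.2966 V

The stopping potential V_s satisfies: eV_s = KE_max

First, find KE_max using Einstein's equation:
E_photon = hc/λ = 4.3366 eV
KE_max = E_photon - φ = 4.3366 - 3.04 = 1.2966 eV

Since eV_s = KE_max:
V_s = KE_max/e = 1.2966 V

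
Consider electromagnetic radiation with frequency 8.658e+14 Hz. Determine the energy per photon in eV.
3.5807 eV

Using E = hf:

E = hf = (6.626×10⁻³⁴ J·s)(8.658e+14 Hz)
E = 3.5807 eV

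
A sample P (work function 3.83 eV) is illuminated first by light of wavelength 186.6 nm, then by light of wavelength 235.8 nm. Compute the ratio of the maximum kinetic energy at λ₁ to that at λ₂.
1.9708

Using Einstein's equation: KE_max = hc/λ - φ

For λ₁ = 186.6 nm:
E₁ = hc/λ₁ = 6.6444 eV
KE₁ = E₁ - φ = 6.6444 - 3.83 = 2.8144 eV

For λ₂ = 235.8 nm:
E₂ = hc/λ₂ = 5.2580 eV
KE₂ = E₂ - φ = 5.2580 - 3.83 = 1.4280 eV

Ratio: KE₁/KE₂ = 2.8144/1.4280 = 1.9708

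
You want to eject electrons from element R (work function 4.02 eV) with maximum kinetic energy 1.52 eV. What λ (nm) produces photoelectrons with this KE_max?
223.80 nm

From Einstein's equation: KE_max = hc/λ - φ

Rearranging for λ:
hc/λ = KE_max + φ
λ = hc/(KE_max + φ)

Required photon energy:
E_photon = KE_max + φ = 1.52 + 4.02 = 5.54 eV

Required wavelength:
λ = hc/E_photon = (6.626×10⁻³⁴)(3×10⁸) / (5.54 × 1.602×10⁻¹⁹)
λ = 223.80 nm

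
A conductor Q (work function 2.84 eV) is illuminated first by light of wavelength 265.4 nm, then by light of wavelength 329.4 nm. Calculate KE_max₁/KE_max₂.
1.9824

Using Einstein's equation: KE_max = hc/λ - φ

For λ₁ = 265.4 nm:
E₁ = hc/λ₁ = 4.6716 eV
KE₁ = E₁ - φ = 4.6716 - 2.84 = 1.8316 eV

For λ₂ = 329.4 nm:
E₂ = hc/λ₂ = 3.7639 eV
KE₂ = E₂ - φ = 3.7639 - 2.84 = 0.9239 eV

Ratio: KE₁/KE₂ = 1.8316/0.9239 = 1.9824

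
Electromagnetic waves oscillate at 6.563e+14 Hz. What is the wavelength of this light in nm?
456.79 nm

Using the wave equation: c = fλ

Solving for wavelength:
λ = c/f = (3×10⁸ m/s) / (6.563e+14 Hz)
λ = 456.79 nm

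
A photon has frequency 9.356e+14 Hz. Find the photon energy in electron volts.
3.8693 eV

Using E = hf:

E = hf = (6.626×10⁻³⁴ J·s)(9.356e+14 Hz)
E = 3.8693 eV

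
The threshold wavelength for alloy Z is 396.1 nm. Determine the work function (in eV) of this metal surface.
3.13 eV

At the threshold wavelength, photon energy equals work function:
φ = hc/λ₀

Calculating:
φ = (6.626×10⁻³⁴ J·s)(3×10⁸ m/s) / (396.1×10⁻⁹ m)
φ = 3.13 eV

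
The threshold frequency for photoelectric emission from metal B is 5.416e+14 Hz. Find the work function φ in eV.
2.24 eV

At the threshold frequency, photon energy equals work function:
φ = hf₀

Calculating:
φ = (6.626×10⁻³⁴ J·s)(5.416e+14 Hz)
φ = 2.24 eV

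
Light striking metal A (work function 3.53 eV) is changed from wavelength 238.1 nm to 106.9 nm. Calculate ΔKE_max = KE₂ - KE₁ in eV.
6.3909 eV

Using Einstein's equation: KE_max = hc/λ - φ

For λ₁ = 238.1 nm:
KE₁ = hc/λ₁ - φ = 5.2072 - 3.53 = 1.6772 eV

For λ₂ = 106.9 nm:
KE₂ = hc/λ₂ - φ = 11.5981 - 3.53 = 8.0681 eV

Change in KE:
ΔKE = KE₂ - KE₁ = 8.0681 - 1.6772 = 6.3909 eV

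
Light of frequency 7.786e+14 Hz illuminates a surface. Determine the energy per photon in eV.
3.2200 eV

Using E = hf:

E = hf = (6.626×10⁻³⁴ J·s)(7.786e+14 Hz)
E = 3.2200 eV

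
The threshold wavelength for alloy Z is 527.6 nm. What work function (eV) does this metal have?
2.35 eV

At the threshold wavelength, photon energy equals work function:
φ = hc/λ₀

Calculating:
φ = (6.626×10⁻³⁴ J·s)(3×10⁸ m/s) / (527.6×10⁻⁹ m)
φ = 2.35 eV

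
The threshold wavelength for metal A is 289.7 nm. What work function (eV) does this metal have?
4.28 eV

At the threshold wavelength, photon energy equals work function:
φ = hc/λ₀

Calculating:
φ = (6.626×10⁻³⁴ J·s)(3×10⁸ m/s) / (289.7×10⁻⁹ m)
φ = 4.28 eV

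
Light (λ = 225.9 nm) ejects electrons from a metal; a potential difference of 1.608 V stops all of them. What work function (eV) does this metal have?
3.88 eV

The stopping potential gives the maximum kinetic energy: KE_max = eV_s = 1.608 eV

From Einstein's photoelectric equation: KE_max = hc/λ - φ
Rearranging: φ = hc/λ - KE_max

Calculate photon energy:
E_photon = hc/λ = (6.626×10⁻³⁴ J·s)(3×10⁸ m/s) / (225.9×10⁻⁹ m) = 5.4885 eV

Therefore:
φ = 5.4885 - 1.608 = 3.88 eV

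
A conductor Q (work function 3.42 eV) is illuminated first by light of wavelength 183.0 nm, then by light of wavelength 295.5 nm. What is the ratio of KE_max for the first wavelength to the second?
4.3250

Using Einstein's equation: KE_max = hc/λ - φ

For λ₁ = 183.0 nm:
E₁ = hc/λ₁ = 6.7751 eV
KE₁ = E₁ - φ = 6.7751 - 3.42 = 3.3551 eV

For λ₂ = 295.5 nm:
E₂ = hc/λ₂ = 4.1957 eV
KE₂ = E₂ - φ = 4.1957 - 3.42 = 0.7757 eV

Ratio: KE₁/KE₂ = 3.3551/0.7757 = 4.3250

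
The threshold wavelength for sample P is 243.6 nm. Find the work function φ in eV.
5.09 eV

At the threshold wavelength, photon energy equals work function:
φ = hc/λ₀

Calculating:
φ = (6.626×10⁻³⁴ J·s)(3×10⁸ m/s) / (243.6×10⁻⁹ m)
φ = 5.09 eV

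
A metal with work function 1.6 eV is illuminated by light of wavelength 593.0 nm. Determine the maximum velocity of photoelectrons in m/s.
4.1550e+05 m/s

First, find the maximum kinetic energy:
E_photon = hc/λ = 2.0908 eV
KE_max = E_photon - φ = 2.0908 - 1.6 = 0.4908 eV

Convert to Joules: KE_max = 0.4908 × 1.602×10⁻¹⁹ J = 7.8634e-20 J

Then use KE = ½mv² to find velocity:
v = √(2·KE/m) = √(2 × 7.8634e-20 J / 9.109e-31 kg)
v = 4.1550e+05 m/s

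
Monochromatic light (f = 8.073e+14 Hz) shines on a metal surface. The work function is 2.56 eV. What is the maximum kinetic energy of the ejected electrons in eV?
0.7787 eV

Using Einstein's photoelectric equation: KE_max = hf - φ

First, calculate the photon energy:
E_photon = hf = (6.626×10⁻³⁴ J·s)(8.073e+14 Hz)
E_photon = 3.3387 eV

Then, the maximum kinetic energy:
KE_max = E_photon - φ = 3.3387 eV - 2.56 eV = 0.7787 eV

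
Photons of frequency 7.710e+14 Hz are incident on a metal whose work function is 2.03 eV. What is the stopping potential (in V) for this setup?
1.1586 V

The stopping potential V_s satisfies: eV_s = KE_max

First, find KE_max using Einstein's equation:
E_photon = hf = (6.626×10⁻³⁴ J·s)(7.710e+14 Hz) = 3.1886 eV
KE_max = E_photon - φ = 3.1886 - 2.03 = 1.1586 eV

Since eV_s = KE_max:
V_s = KE_max/e = 1.1586 V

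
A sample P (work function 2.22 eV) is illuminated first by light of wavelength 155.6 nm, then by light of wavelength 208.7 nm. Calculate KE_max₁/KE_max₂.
1.5449

Using Einstein's equation: KE_max = hc/λ - φ

For λ₁ = 155.6 nm:
E₁ = hc/λ₁ = 7.9681 eV
KE₁ = E₁ - φ = 7.9681 - 2.22 = 5.7481 eV

For λ₂ = 208.7 nm:
E₂ = hc/λ₂ = 5.9408 eV
KE₂ = E₂ - φ = 5.9408 - 2.22 = 3.7208 eV

Ratio: KE₁/KE₂ = 5.7481/3.7208 = 1.5449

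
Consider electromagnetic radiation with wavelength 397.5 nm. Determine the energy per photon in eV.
3.1191 eV

Using E = hf = hc/λ:

E = hc/λ = (6.626×10⁻³⁴ J·s)(3×10⁸ m/s) / (397.5×10⁻⁹ m)
E = 3.1191 eV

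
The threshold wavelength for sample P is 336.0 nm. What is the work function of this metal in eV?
3.69 eV

At the threshold wavelength, photon energy equals work function:
φ = hc/λ₀

Calculating:
φ = (6.626×10⁻³⁴ J·s)(3×10⁸ m/s) / (336.0×10⁻⁹ m)
φ = 3.69 eV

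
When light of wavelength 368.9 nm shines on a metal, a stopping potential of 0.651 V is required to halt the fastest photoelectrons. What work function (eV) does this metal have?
2.71 eV

The stopping potential gives the maximum kinetic energy: KE_max = eV_s = 0.651 eV

From Einstein's photoelectric equation: KE_max = hc/λ - φ
Rearranging: φ = hc/λ - KE_max

Calculate photon energy:
E_photon = hc/λ = (6.626×10⁻³⁴ J·s)(3×10⁸ m/s) / (368.9×10⁻⁹ m) = 3.3609 eV

Therefore:
φ = 3.3609 - 0.651 = 2.71 eV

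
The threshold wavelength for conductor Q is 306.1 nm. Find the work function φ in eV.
4.05 eV

At the threshold wavelength, photon energy equals work function:
φ = hc/λ₀

Calculating:
φ = (6.626×10⁻³⁴ J·s)(3×10⁸ m/s) / (306.1×10⁻⁹ m)
φ = 4.05 eV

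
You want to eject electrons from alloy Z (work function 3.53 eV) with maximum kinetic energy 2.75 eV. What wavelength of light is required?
197.43 nm

From Einstein's equation: KE_max = hc/λ - φ

Rearranging for λ:
hc/λ = KE_max + φ
λ = hc/(KE_max + φ)

Required photon energy:
E_photon = KE_max + φ = 2.75 + 3.53 = 6.28 eV

Required wavelength:
λ = hc/E_photon = (6.626×10⁻³⁴)(3×10⁸) / (6.28 × 1.602×10⁻¹⁹)
λ = 197.43 nm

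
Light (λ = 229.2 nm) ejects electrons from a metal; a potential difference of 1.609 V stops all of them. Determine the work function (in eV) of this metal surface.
3.80 eV

The stopping potential gives the maximum kinetic energy: KE_max = eV_s = 1.609 eV

From Einstein's photoelectric equation: KE_max = hc/λ - φ
Rearranging: φ = hc/λ - KE_max

Calculate photon energy:
E_photon = hc/λ = (6.626×10⁻³⁴ J·s)(3×10⁸ m/s) / (229.2×10⁻⁹ m) = 5.4094 eV

Therefore:
φ = 5.4094 - 1.609 = 3.80 eV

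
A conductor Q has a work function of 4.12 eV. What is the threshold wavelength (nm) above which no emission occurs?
300.93 nm

The threshold wavelength is when the photon energy equals the work function:
hc/λ₀ = φ

Solving for λ₀:
λ₀ = hc/φ = (6.626×10⁻³⁴ J·s)(3×10⁸ m/s) / (4.12 eV × 1.602×10⁻¹⁹ J/eV)
λ₀ = 300.93 nm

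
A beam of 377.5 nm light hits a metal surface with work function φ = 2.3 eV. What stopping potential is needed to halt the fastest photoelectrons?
0.9843 V

The stopping potential V_s satisfies: eV_s = KE_max

First, find KE_max using Einstein's equation:
E_photon = hc/λ = 3.2843 eV
KE_max = E_photon - φ = 3.2843 - 2.3 = 0.9843 eV

Since eV_s = KE_max:
V_s = KE_max/e = 0.9843 V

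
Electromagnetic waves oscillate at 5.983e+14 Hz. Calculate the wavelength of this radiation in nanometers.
501.07 nm

Using the wave equation: c = fλ

Solving for wavelength:
λ = c/f = (3×10⁸ m/s) / (5.983e+14 Hz)
λ = 501.07 nm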